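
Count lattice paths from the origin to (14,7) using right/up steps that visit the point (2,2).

Paths (0,0)->(2,2): C(4,2) = 6.
Paths (2,2)->(14,7): C(17,5) = 6188.
By multiplication principle: 6 x 6188.

Final answer: 37128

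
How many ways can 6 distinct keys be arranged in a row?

The number of ways to arrange 6 distinct objects is 6!.

Final answer: 6! = 720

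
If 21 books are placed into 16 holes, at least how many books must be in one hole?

By the pigeonhole principle: ceiling(21/16).

Final answer: 2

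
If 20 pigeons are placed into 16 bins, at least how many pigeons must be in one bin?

By the pigeonhole principle: ceiling(20/16).

Final answer: 2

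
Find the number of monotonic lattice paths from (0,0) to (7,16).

Each path has 7 right steps and 16 up steps in some order (23 steps total).
Choose which 16 of the 23 steps are up: C(23,16).

Final answer: C(23,16) = 245157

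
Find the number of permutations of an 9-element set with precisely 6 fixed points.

Choose which 6 elements are fixed: C(9,6) = 84.
Derange the remaining 3 using D(j) = (j-1)(D(j-1) + D(j-2)), D(0)=1, D(1)=0: D(2)=1, D(3)=2.
Total: 84 x 2.

Final answer: C(9,6) D(3) = 168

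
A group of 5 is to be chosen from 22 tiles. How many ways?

C(22,5) = 22!/(5! x (22-5)!).

Final answer: C(22,5) = 26334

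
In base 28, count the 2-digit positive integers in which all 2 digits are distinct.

First digit: 27 (nonzero). Second: 27 (not first). Third: 26, etc.
Total: 27 x 27.

Final answer: 729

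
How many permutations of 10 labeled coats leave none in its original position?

Use the recurrence D(n) = (n-1)(D(n-1) + D(n-2)) with D(0)=1, D(1)=0.
D(2) = 1 x (0 + 1) = 1
D(3) = 2 x (1 + 0) = 2
D(4) = 3 x (2 + 1) = 9
D(5) = 4 x (9 + 2) = 44
D(6) = 5 x (44 + 9) = 265
D(7) = 6 x (265 + 44) = 1854
D(8) = 7 x (1854 + 265) = 14833
D(9) = 8 x (14833 + 1854) = 133496
D(10) = 9 x (D(9) + D(8)) = 9 x (133496 + 14833)

Final answer: D(10) = 1334961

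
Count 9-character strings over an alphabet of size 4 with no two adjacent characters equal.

First character: 4 choices. Each subsequent: 3 choices (must differ from the previous one).
Total: 4 x 3^8.

Final answer: 4 x 3^{8} = 26244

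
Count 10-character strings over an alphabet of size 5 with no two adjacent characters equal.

First character: 5 choices. Each subsequent: 4 choices (must differ from the previous one).
Total: 5 x 4^9.

Final answer: 5 x 4^{9} = 1310720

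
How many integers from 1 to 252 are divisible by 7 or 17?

Multiples of 7: 36. Multiples of 17: 14. Of both (lcm=119): 2.
By inclusion-exclusion: 36 + 14 - 2.

Final answer: 48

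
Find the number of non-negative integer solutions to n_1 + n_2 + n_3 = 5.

Stars and bars with 5 stars and 2 bars:
C(5+3-1, 3-1) = C(7,2).

Final answer: C(7,2) = 21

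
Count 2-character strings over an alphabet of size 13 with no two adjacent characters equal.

Let g(n) count such strings. g(1) = 13, and each valid string of length n-1 extends in 12 ways (any symbol but the last), so g(n) = 12 g(n-1).
Total: g(2) = 13 x 12^1.

Final answer: 13 x 12^{1} = 156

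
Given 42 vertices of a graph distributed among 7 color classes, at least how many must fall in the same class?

By pigeonhole with 42 objects and 7 categories: ceiling(42/7).

Final answer: 6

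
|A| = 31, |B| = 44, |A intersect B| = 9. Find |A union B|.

|A union B| = |A| + |B| - |A intersect B| = 31 + 44 - 9.

Final answer: 66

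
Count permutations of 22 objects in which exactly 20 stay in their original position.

Choose which 20 elements are fixed: C(22,20) = 231.
Derange the remaining 2 using D(j) = (j-1)(D(j-1) + D(j-2)), D(0)=1, D(1)=0: D(2)=1.
Total: 231 x 1.

Final answer: C(22,20) D(2) = 231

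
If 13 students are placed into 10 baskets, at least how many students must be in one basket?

By the pigeonhole principle: ceiling(13/10).

Final answer: 2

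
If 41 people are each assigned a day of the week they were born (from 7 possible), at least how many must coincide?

There are 7 possible values for day of the week they were born. With 41 people and 7 categories, by pigeonhole: ceiling(41/7).

Final answer: 6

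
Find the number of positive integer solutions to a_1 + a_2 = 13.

Substitute a'_i = a_i - 1 (so a'_i >= 0). Then sum a'_i = 13 - 2 = 11.
Stars and bars: C(11+2-1, 2-1) = C(12,1).

Final answer: C(12,1) = 12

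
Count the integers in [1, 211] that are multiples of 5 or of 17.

Multiples of 5: 42. Multiples of 17: 12. Of both (lcm=85): 2.
By inclusion-exclusion: 42 + 12 - 2.

Final answer: 52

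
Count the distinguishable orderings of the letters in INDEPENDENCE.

Letters (C:1, D:2, E:4, I:1, N:3, P:1). Total letters: 12.
Permutations = 12!/(4! x 3! x 2!).

Final answer: 1663200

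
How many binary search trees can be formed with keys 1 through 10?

The structures are counted by the Catalan number C_n. Here n = 10.
C_n = C(2n,n)/(n+1), so C_{10} = C(20,10)/11 = 184756/11.

Final answer: C_{10} = 16796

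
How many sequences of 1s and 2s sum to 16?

Let f(n) count the ways. The last step is size 1 or 2, so f(n) = f(n-1) + f(n-2) with f(1)=1, f(2)=2.
Building up term by term: f(1)=1, f(2)=2, f(3)=3, f(4)=5, f(5)=8, f(6)=13, f(7)=21, f(8)=34, f(9)=55, f(10)=89, f(11)=144, f(12)=233, f(13)=377, f(14)=610, f(15)=987, f(16)=1597.

Final answer: 1597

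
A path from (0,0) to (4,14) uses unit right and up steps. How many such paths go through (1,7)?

Paths (0,0)->(1,7): C(8,7) = 8.
Paths (1,7)->(4,14): C(10,7) = 120.
By multiplication principle: 8 x 120.

Final answer: 960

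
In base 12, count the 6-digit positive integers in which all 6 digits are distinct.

First digit: 11 (nonzero). Second: 11 (not first). Third: 10, etc.
Total: 11 x 11 x 10 x 9 x 8 x 7.

Final answer: 609840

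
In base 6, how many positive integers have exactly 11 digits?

In base 6, the leading digit has 5 choices (1..5); each of the remaining 10 digits has 6 choices.
Total: 5 x 6^10.

Final answer: 302330880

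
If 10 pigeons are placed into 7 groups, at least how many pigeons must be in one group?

By the pigeonhole principle: ceiling(10/7).

Final answer: 2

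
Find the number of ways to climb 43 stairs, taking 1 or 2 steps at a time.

Let f(n) be the number of climbs. Removing the last move (1 or 2 steps) gives f(n) = f(n-1) + f(n-2); base cases f(1)=1, f(2)=2.
Computing successive values: f(1)=1, f(2)=2, f(3)=3, f(4)=5, f(5)=8, f(6)=13, f(7)=21, f(8)=34, f(9)=55, f(10)=89, f(11)=144, f(12)=233, f(13)=377, f(14)=610, f(15)=987, f(16)=1597, f(17)=2584, f(18)=4181, f(19)=6765, f(20)=10946, f(21)=17711, f(22)=28657, f(23)=46368, f(24)=75025, f(25)=121393, f(26)=196418, f(27)=317811, f(28)=514229, f(29)=832040, f(30)=1346269, f(31)=2178309, f(32)=3524578, f(33)=5702887, f(34)=9227465, f(35)=14930352, f(36)=24157817, f(37)=39088169, f(38)=63245986, f(39)=102334155, f(40)=165580141, f(41)=267914296, f(42)=433494437, f(43)=701408733.

Final answer: 701408733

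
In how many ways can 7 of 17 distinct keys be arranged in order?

P(17,7) = 17!/(17-7)! = 17!/10!.

Final answer: P(17,7) = 98017920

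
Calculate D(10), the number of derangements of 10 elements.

Use the recurrence D(n) = (n-1)(D(n-1) + D(n-2)) with D(0)=1, D(1)=0.
Building up: D(2)=1, D(3)=2, D(4)=9, D(5)=44, D(6)=265, D(7)=1854, D(8)=14833, D(9)=133496.
D(10) = 9 x (D(9) + D(8)) = 9 x (133496 + 14833).

Final answer: D(10) = 1334961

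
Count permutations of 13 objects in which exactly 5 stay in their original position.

Choose which 5 elements are fixed: C(13,5) = 1287.
Derange the remaining 8 using D(j) = (j-1)(D(j-1) + D(j-2)), D(0)=1, D(1)=0: D(2)=1, D(3)=2, D(4)=9, D(5)=44, D(6)=265, D(7)=1854, D(8)=14833.
Total: 1287 x 14833.

Final answer: C(13,5) D(8) = 19090071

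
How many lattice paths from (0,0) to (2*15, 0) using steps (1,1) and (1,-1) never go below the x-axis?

Total monotonic paths to (15,15): C(30,15) = 155117520.
By the reflection principle, paths that go above the diagonal number C(30,16) = 145422675.
Valid Dyck paths: 155117520 - 145422675.
(These counts are the Catalan numbers.)

Final answer: C_{15} = 9694845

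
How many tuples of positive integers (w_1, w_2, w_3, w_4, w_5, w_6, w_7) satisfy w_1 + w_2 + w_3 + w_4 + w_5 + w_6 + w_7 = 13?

Substitute w'_i = w_i - 1 (so w'_i >= 0). Then sum w'_i = 13 - 7 = 6.
Stars and bars: C(6+7-1, 7-1) = C(12,6).

Final answer: C(12,6) = 924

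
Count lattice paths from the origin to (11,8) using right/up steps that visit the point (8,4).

Paths (0,0)->(8,4): C(12,4) = 495.
Paths (8,4)->(11,8): C(7,4) = 35.
By multiplication principle: 495 x 35.

Final answer: 17325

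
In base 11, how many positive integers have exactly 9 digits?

These are the integers in [11^8, 11^9), so the count is 11^9 - 11^8 = 10 x 11^8.

Final answer: 2143588810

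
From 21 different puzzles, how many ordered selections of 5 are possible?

P(21,5) = 21!/(21-5)! = 21!/16!.

Final answer: P(21,5) = 2441880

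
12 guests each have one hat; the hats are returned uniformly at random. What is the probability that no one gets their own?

Derangements satisfy D(n) = (n-1)(D(n-1) + D(n-2)), starting from D(0)=1, D(1)=0.
Building up: D(2)=1, D(3)=2, D(4)=9, D(5)=44, D(6)=265, D(7)=1854, D(8)=14833, D(9)=133496, D(10)=1334961, D(11)=14684570, D(12)=176214841.
Total arrangements: 12! = 479001600.
Probability = D(12)/12! = 16019531/43545600.

Final answer: D(12)/12! = 176214841/479001600 = 0.367879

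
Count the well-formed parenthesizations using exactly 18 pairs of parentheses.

The structures are counted by the Catalan number C_n. Here n = 18 (pairs).
C_n = C(2n,n)/(n+1), so C_{18} = C(36,18)/19 = 9075135300/19.

Final answer: C_{18} = 477638700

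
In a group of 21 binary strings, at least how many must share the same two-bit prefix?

There are 4 possible values for two-bit prefix. With 21 binary strings and 4 categories, by pigeonhole: ceiling(21/4).

Final answer: 6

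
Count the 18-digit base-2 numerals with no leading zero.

In base 2, the leading digit has 1 choices (1..1); each of the remaining 17 digits has 2 choices.
Total: 1 x 2^17.

Final answer: 131072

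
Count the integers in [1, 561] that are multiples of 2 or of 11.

Multiples of 2: 280. Multiples of 11: 51. Of both (lcm=22): 25.
By inclusion-exclusion: 280 + 51 - 25.

Final answer: 306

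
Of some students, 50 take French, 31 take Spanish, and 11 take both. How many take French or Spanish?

|A union B| = |A| + |B| - |A intersect B| = 50 + 31 - 11.

Final answer: 70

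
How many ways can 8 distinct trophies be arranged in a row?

The number of ways to arrange 8 distinct objects is 8!.

Final answer: 8! = 40320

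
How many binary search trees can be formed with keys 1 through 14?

This is a standard Catalan-number count: the answer is C_n. Here n = 14.
C_n = (2n)!/(n!(n+1)!), so C_{14} = 28!/(14! x 15!) = C(28,14)/15 = 40116600/15.

Final answer: C_{14} = 2674440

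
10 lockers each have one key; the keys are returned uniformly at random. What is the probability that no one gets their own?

Derangements satisfy D(n) = (n-1)(D(n-1) + D(n-2)), starting from D(0)=1, D(1)=0.
Building up: D(2)=1, D(3)=2, D(4)=9, D(5)=44, D(6)=265, D(7)=1854, D(8)=14833, D(9)=133496, D(10)=1334961.
Total arrangements: 10! = 3628800.
Probability = D(10)/10! = 16481/44800.

Final answer: D(10)/10! = 1334961/3628800 = 0.367879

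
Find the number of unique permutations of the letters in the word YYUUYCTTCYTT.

Letters (C:2, T:4, U:2, Y:4). Total letters: 12.
Permutations = 12!/(4! x 4! x 2! x 2!).

Final answer: 207900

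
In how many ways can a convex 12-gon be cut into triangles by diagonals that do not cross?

The structures are counted by the Catalan number C_n. Here n = 12 - 2 = 10.
Using C_0 = 1 and C_(k+1) = C_k x 2(2k+1)/(k+2), build up term by term: C_1=1, C_2=2, C_3=5, C_4=14, C_5=42, C_6=132, C_7=429, C_8=1430, C_9=4862, C_10=16796.

Final answer: C_{10} = 16796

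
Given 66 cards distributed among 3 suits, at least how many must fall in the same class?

By pigeonhole with 66 objects and 3 categories: ceiling(66/3).

Final answer: 22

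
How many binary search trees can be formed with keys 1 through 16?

This is a standard Catalan-number count: the answer is C_n. Here n = 16.
C_n = C(2n,n) - C(2n,n+1), so C_{16} = C(32,16) - C(32,17) = 601080390 - 565722720.

Final answer: C_{16} = 35357670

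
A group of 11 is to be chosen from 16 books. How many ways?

C(16,11) = 16!/(11! x 5!).

Final answer: \binom{16}{11} = 4368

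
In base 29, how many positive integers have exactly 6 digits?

These are the integers in [29^5, 29^6), so the count is 29^6 - 29^5 = 28 x 29^5.

Final answer: 574312172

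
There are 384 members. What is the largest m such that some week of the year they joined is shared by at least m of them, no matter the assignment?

There are 52 possible values for week of the year they joined. With 384 members and 52 categories, by pigeonhole: ceiling(384/52).

Final answer: 8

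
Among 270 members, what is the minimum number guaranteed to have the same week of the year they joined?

There are 52 possible values for week of the year they joined. With 270 members and 52 categories, by pigeonhole: ceiling(270/52).

Final answer: 6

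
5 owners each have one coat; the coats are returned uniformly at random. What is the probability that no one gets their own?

Derangements satisfy D(n) = (n-1)(D(n-1) + D(n-2)), starting from D(0)=1, D(1)=0.
Building up: D(2)=1, D(3)=2, D(4)=9, D(5)=44.
Total arrangements: 5! = 120.
Probability = D(5)/5! = 11/30.

Final answer: D(5)/5! = 44/120 = 0.366667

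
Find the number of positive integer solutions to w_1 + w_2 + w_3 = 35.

Substitute w'_i = w_i - 1 (so w'_i >= 0). Then sum w'_i = 35 - 3 = 32.
Stars and bars: C(32+3-1, 3-1) = C(34,2).

Final answer: C(34,2) = 561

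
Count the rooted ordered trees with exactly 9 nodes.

The structures are counted by the Catalan number C_n. Here n = 9 - 1 = 8.
Using C_0 = 1 and C_(k+1) = C_k x 2(2k+1)/(k+2), build up term by term: C_1=1, C_2=2, C_3=5, C_4=14, C_5=42, C_6=132, C_7=429, C_8=1430.

Final answer: C_{8} = 1430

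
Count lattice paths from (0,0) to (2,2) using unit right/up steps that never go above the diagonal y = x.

Total monotonic paths to (2,2): C(4,2) = 6.
By the reflection principle, paths that go above the diagonal number C(4,3) = 4.
Valid Dyck paths: 6 - 4.
(These counts are the Catalan numbers.)

Final answer: C_{2} = 2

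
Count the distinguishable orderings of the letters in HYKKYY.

Letters (H:1, K:2, Y:3). Total letters: 6.
Permutations = 6!/(3! x 2!).

Final answer: 60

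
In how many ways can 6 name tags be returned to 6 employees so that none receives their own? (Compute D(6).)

Derangements satisfy D(n) = (n-1)(D(n-1) + D(n-2)), starting from D(0)=1, D(1)=0.
D(2) = 1 x (0 + 1) = 1
D(3) = 2 x (1 + 0) = 2
D(4) = 3 x (2 + 1) = 9
D(5) = 4 x (9 + 2) = 44
D(6) = 5 x (D(5) + D(4)) = 5 x (44 + 9)

Final answer: D(6) = 265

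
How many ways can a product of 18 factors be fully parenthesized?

This is a standard Catalan-number count: the answer is C_n. Here n = 18 - 1 = 17.
C_n = C(2n,n) - C(2n,n+1), so C_{17} = C(34,17) - C(34,18) = 2333606220 - 2203961430.

Final answer: C_{17} = 129644790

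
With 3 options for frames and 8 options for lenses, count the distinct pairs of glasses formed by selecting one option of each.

By the multiplication principle: 3 x 8.

Final answer: 24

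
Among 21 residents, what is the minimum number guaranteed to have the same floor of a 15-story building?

There are 15 possible values for floor of a 15-story building. With 21 residents and 15 categories, by pigeonhole: ceiling(21/15).

Final answer: 2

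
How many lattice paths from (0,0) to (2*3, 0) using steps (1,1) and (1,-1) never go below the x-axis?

Total monotonic paths to (3,3): C(6,3) = 20.
Reflecting each bad path at its first crossing gives a bijection with paths to (2,4): C(6,4) = 15.
Valid Dyck paths: 20 - 15.
(Equivalently, C_{3} = C(6,3)/4 = 20/4.)

Final answer: C_{3} = 5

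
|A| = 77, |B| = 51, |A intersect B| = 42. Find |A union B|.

|A union B| = |A| + |B| - |A intersect B| = 77 + 51 - 42.

Final answer: 86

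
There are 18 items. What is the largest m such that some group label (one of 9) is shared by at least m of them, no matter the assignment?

There are 9 possible values for group label (one of 9). With 18 items and 9 categories, by pigeonhole: ceiling(18/9).

Final answer: 2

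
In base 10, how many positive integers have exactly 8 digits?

These are the integers in [10^7, 10^8), so the count is 10^8 - 10^7 = 9 x 10^7.

Final answer: 90000000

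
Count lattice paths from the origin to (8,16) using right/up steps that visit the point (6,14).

Paths (0,0)->(6,14): C(20,14) = 38760.
Paths (6,14)->(8,16): C(4,2) = 6.
By multiplication principle: 38760 x 6.

Final answer: 232560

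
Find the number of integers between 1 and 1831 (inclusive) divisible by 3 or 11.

Multiples of 3: 610. Multiples of 11: 166. Of both (lcm=33): 55.
By inclusion-exclusion: 610 + 166 - 55.

Final answer: 721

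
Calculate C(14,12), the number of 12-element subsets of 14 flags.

C(14,12) = 14!/(12! x 2!).

Final answer: \binom{14}{12} = 91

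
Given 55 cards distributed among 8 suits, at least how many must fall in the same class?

By pigeonhole with 55 objects and 8 categories: ceiling(55/8).

Final answer: 7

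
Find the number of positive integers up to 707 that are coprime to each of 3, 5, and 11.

|div by 3|=235, |div by 5|=141, |div by 11|=64.
|div by 3&5|=47, |div by 3&11|=21, |div by 5&11|=12, |div by all|=4.
By inclusion-exclusion, divisible by at least one: 235+141+64-47-21-12+4 = 364.
Not divisible by any: 707 - 364.

Final answer: 343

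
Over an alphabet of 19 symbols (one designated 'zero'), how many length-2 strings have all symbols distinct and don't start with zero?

The leading digit has 18 choices (anything but zero); the next has 18 (anything but the first), then 17, and so on, one fewer each time.
Total: 18 x 18.

Final answer: 324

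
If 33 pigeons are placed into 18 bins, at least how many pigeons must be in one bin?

By the pigeonhole principle: ceiling(33/18).

Final answer: 2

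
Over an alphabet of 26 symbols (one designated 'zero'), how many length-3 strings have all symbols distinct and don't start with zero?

The leading digit has 25 choices (anything but zero); the next has 25 (anything but the first), then 24, and so on, one fewer each time.
Total: 25 x 25 x 24.

Final answer: 15000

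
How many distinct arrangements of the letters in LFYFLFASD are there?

Letters (A:1, D:1, F:3, L:2, S:1, Y:1). Total letters: 9.
Permutations = 9!/(3! x 2!).

Final answer: 30240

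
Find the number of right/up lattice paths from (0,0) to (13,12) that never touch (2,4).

Total paths to (13,12): C(25,12) = 5200300.
Paths through (2,4): C(6,4) x C(19,8) = 1133730.
Avoiding (2,4): 5200300 - 1133730.

Final answer: 4066570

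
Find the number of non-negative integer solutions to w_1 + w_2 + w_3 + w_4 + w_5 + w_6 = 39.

Stars and bars with 39 stars and 5 bars:
C(39+6-1, 6-1) = C(44,5).

Final answer: C(44,5) = 1086008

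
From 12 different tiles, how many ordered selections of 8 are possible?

P(12,8) = 12!/(12-8)! = 12!/4!.

Final answer: P(12,8) = 19958400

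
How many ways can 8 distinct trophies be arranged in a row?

The number of ways to arrange 8 distinct objects is 8!.

Final answer: 8! = 40320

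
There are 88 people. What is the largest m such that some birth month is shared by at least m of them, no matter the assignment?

There are 12 possible values for birth month. With 88 people and 12 categories, by pigeonhole: ceiling(88/12).

Final answer: 8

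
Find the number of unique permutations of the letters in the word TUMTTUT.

Letters (M:1, T:4, U:2). Total letters: 7.
Permutations = 7!/(4! x 2!).

Final answer: 105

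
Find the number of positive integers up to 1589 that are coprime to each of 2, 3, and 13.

|div by 2|=794, |div by 3|=529, |div by 13|=122.
|div by 2&3|=264, |div by 2&13|=61, |div by 3&13|=40, |div by all|=20.
By inclusion-exclusion, divisible by at least one: 794+529+122-264-61-40+20 = 1100.
Not divisible by any: 1589 - 1100.

Final answer: 489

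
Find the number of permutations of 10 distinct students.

The number of ways to arrange 10 distinct objects is 10!.

Final answer: 10! = 3628800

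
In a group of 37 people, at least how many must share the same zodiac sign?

There are 12 possible values for zodiac sign. With 37 people and 12 categories, by pigeonhole: ceiling(37/12).

Final answer: 4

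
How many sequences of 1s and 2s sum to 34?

Let f(n) be the number of climbs. Removing the last move (1 or 2 steps) gives f(n) = f(n-1) + f(n-2); base cases f(1)=1, f(2)=2.
Computing successive values: f(1)=1, f(2)=2, f(3)=3, f(4)=5, f(5)=8, f(6)=13, f(7)=21, f(8)=34, f(9)=55, f(10)=89, f(11)=144, f(12)=233, f(13)=377, f(14)=610, f(15)=987, f(16)=1597, f(17)=2584, f(18)=4181, f(19)=6765, f(20)=10946, f(21)=17711, f(22)=28657, f(23)=46368, f(24)=75025, f(25)=121393, f(26)=196418, f(27)=317811, f(28)=514229, f(29)=832040, f(30)=1346269, f(31)=2178309, f(32)=3524578, f(33)=5702887, f(34)=9227465.

Final answer: 9227465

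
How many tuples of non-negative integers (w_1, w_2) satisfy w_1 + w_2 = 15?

Stars and bars with 15 stars and 1 bars:
C(15+2-1, 2-1) = C(16,1).

Final answer: C(16,1) = 16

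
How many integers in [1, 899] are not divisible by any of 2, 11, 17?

|div by 2|=449, |div by 11|=81, |div by 17|=52.
|div by 2&11|=40, |div by 2&17|=26, |div by 11&17|=4, |div by all|=2.
By inclusion-exclusion, divisible by at least one: 449+81+52-40-26-4+2 = 514.
Not divisible by any: 899 - 514.

Final answer: 385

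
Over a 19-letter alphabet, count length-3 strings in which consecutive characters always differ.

First character: 19 choices. Each subsequent: 18 choices (must differ from the previous one).
Total: 19 x 18^2.

Final answer: 19 x 18^{2} = 6156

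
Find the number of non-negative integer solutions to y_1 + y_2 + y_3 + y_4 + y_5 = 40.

Stars and bars with 40 stars and 4 bars:
C(40+5-1, 5-1) = C(44,4).

Final answer: C(44,4) = 135751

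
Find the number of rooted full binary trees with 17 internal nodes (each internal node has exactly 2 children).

This is counted by the nth Catalan number C_n. Here n = 17.
C_n = C(2n,n)/(n+1), so C_{17} = C(34,17)/18 = 2333606220/18.

Final answer: C_{17} = 129644790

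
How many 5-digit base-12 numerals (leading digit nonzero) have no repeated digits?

The leading digit has 11 choices (anything but zero); the next has 11 (anything but the first), then 10, and so on, one fewer each time.
Total: 11 x 11 x 10 x 9 x 8.

Final answer: 87120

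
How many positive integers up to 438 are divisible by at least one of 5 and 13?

Multiples of 5: 87. Multiples of 13: 33. Of both (lcm=65): 6.
By inclusion-exclusion: 87 + 33 - 6.

Final answer: 114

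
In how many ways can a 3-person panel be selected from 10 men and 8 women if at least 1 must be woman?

Sum over valid woman counts:
C(8,1)C(10,2) = 360
C(8,2)C(10,1) = 280
C(8,3)C(10,0) = 56
Total: 360 + 280 + 56.

Final answer: 696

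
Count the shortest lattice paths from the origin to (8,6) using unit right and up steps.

Each path has 8 right steps and 6 up steps in some order (14 steps total).
Choose which 6 of the 14 steps are up: C(14,6).

Final answer: C(14,6) = 3003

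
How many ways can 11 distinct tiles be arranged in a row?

The number of ways to arrange 11 distinct objects is 11!.

Final answer: 11! = 39916800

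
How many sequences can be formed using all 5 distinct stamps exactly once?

The number of ways to arrange 5 distinct objects is 5!.

Final answer: 5! = 120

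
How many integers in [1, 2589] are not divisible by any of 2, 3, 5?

|div by 2|=1294, |div by 3|=863, |div by 5|=517.
|div by 2&3|=431, |div by 2&5|=258, |div by 3&5|=172, |div by all|=86.
By inclusion-exclusion, divisible by at least one: 1294+863+517-431-258-172+86 = 1899.
Not divisible by any: 2589 - 1899.

Final answer: 690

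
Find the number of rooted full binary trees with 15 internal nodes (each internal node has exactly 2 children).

This is a standard Catalan-number count: the answer is C_n. Here n = 15.
C_n = C(2n,n) - C(2n,n+1), so C_{15} = C(30,15) - C(30,16) = 155117520 - 145422675.

Final answer: C_{15} = 9694845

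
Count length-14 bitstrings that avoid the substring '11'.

Let a(n) count valid strings. If the last bit is 0 the prefix is any valid string of length n-1; if it is 1 the string must end in 01 with a valid prefix of length n-2. So a(n) = a(n-1) + a(n-2), a(1)=2, a(2)=3.
Iterating the recurrence: a(1)=2, a(2)=3, a(3)=5, a(4)=8, a(5)=13, a(6)=21, a(7)=34, a(8)=55, a(9)=89, a(10)=144, a(11)=233, a(12)=377, a(13)=610, a(14)=987.

Final answer: 987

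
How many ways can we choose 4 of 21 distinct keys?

C(21,4) = 21!/(4! x (21-4)!).

Final answer: C(21,4) = 5985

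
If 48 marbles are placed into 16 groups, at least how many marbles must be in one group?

By the pigeonhole principle: ceiling(48/16).

Final answer: 3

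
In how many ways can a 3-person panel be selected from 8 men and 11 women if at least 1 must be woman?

Sum over valid woman counts:
C(11,1)C(8,2) = 308
C(11,2)C(8,1) = 440
C(11,3)C(8,0) = 165
Total: 308 + 440 + 165.

Final answer: 913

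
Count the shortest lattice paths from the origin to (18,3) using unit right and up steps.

Each path has 18 right steps and 3 up steps in some order (21 steps total).
Choose which 3 of the 21 steps are up: C(21,3).

Final answer: C(21,3) = 1330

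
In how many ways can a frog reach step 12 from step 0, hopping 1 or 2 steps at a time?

Let f(n) count the ways. The last step is size 1 or 2, so f(n) = f(n-1) + f(n-2) with f(1)=1, f(2)=2.
Computing successive values: f(1)=1, f(2)=2, f(3)=3, f(4)=5, f(5)=8, f(6)=13, f(7)=21, f(8)=34, f(9)=55, f(10)=89, f(11)=144, f(12)=233.

Final answer: 233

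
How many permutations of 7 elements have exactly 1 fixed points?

Choose which 1 elements are fixed: C(7,1) = 7.
Derange the remaining 6 using D(j) = (j-1)(D(j-1) + D(j-2)), D(0)=1, D(1)=0: D(2)=1, D(3)=2, D(4)=9, D(5)=44, D(6)=265.
Total: 7 x 265.

Final answer: C(7,1) D(6) = 1855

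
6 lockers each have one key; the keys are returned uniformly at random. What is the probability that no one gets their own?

D(n) = (n-1)(D(n-1) + D(n-2)), D(0)=1, D(1)=0.
Building up: D(2)=1, D(3)=2, D(4)=9, D(5)=44, D(6)=265.
Total arrangements: 6! = 720.
Probability = D(6)/6! = 53/144.

Final answer: D(6)/6! = 265/720 = 0.368056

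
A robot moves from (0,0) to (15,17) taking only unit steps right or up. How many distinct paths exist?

Each path has 15 right steps and 17 up steps in some order (32 steps total).
Choose which 17 of the 32 steps are up: C(32,17).

Final answer: C(32,17) = 565722720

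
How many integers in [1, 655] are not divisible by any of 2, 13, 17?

|div by 2|=327, |div by 13|=50, |div by 17|=38.
|div by 2&13|=25, |div by 2&17|=19, |div by 13&17|=2, |div by all|=1.
By inclusion-exclusion, divisible by at least one: 327+50+38-25-19-2+1 = 370.
Not divisible by any: 655 - 370.

Final answer: 285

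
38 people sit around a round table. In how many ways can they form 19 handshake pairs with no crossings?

This is counted by the nth Catalan number C_n. Here n = 38/2 = 19.
Using C_0 = 1 and C_(k+1) = C_k x 2(2k+1)/(k+2), build up term by term: C_1=1, C_2=2, C_3=5, C_4=14, C_5=42, C_6=132, C_7=429, C_8=1430, C_9=4862, C_10=16796, C_11=58786, C_12=208012, C_13=742900, C_14=2674440, C_15=9694845, C_16=35357670, C_17=129644790, C_18=477638700, C_19=1767263190.

Final answer: C_{19} = 1767263190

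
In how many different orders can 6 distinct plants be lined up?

The number of ways to arrange 6 distinct objects is 6!.

Final answer: 6! = 720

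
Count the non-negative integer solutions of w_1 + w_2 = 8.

Stars and bars with 8 stars and 1 bars:
C(8+2-1, 2-1) = C(9,1).

Final answer: C(9,1) = 9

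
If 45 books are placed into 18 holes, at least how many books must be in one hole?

By the pigeonhole principle: ceiling(45/18).

Final answer: 3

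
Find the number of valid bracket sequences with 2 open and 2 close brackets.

This is a standard Catalan-number count: the answer is C_n. Here n = 2 (pairs).
C_n = C(2n,n)/(n+1), so C_{2} = C(4,2)/3 = 6/3.

Final answer: C_{2} = 2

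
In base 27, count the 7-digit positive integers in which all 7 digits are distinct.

The leading digit has 26 choices (anything but zero); the next has 26 (anything but the first), then 25, and so on, one fewer each time.
Total: 26 x 26 x 25 x 24 x 23 x 22 x 21.

Final answer: 4309905600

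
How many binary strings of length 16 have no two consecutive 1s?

A valid string ends in 0 (append to any length-(n-1) valid string) or in 01 (append to any length-(n-2) valid string), so a(n) = a(n-1) + a(n-2) with a(1)=2, a(2)=3.
Computing successive values: a(1)=2, a(2)=3, a(3)=5, a(4)=8, a(5)=13, a(6)=21, a(7)=34, a(8)=55, a(9)=89, a(10)=144, a(11)=233, a(12)=377, a(13)=610, a(14)=987, a(15)=1597, a(16)=2584.

Final answer: 2584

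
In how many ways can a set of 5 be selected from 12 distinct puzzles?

C(12,5) = 12!/(5! x (12-5)!).

Final answer: C(12,5) = 792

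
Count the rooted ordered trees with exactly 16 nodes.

This is a standard Catalan-number count: the answer is C_n. Here n = 16 - 1 = 15.
C_n = C(2n,n)/(n+1), so C_{15} = C(30,15)/16 = 155117520/16.

Final answer: C_{15} = 9694845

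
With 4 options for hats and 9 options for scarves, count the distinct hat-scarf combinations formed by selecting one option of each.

By the multiplication principle: 4 x 9.

Final answer: 36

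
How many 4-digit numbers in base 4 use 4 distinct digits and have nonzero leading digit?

First digit: 3 (nonzero). Second: 3 (not first). Third: 2, etc.
Total: 3 x 3 x 2 x 1.

Final answer: 18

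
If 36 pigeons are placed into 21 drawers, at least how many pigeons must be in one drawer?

By the pigeonhole principle: ceiling(36/21).

Final answer: 2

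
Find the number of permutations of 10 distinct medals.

The number of ways to arrange 10 distinct objects is 10!.

Final answer: 10! = 3628800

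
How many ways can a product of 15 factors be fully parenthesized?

The structures are counted by the Catalan number C_n. Here n = 15 - 1 = 14.
Using C_0 = 1 and C_(k+1) = C_k x 2(2k+1)/(k+2), build up term by term: C_1=1, C_2=2, C_3=5, C_4=14, C_5=42, C_6=132, C_7=429, C_8=1430, C_9=4862, C_10=16796, C_11=58786, C_12=208012, C_13=742900, C_14=2674440.

Final answer: C_{14} = 2674440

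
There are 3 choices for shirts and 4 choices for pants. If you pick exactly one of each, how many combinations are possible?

By the multiplication principle: 3 x 4.

Final answer: 12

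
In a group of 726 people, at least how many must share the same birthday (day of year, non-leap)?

There are 365 possible values for birthday (day of year, non-leap). With 726 people and 365 categories, by pigeonhole: ceiling(726/365).

Final answer: 2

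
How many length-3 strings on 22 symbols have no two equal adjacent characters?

First character: 22 choices. Each subsequent: 21 choices (must differ from the previous one).
Total: 22 x 21^2.

Final answer: 22 x 21^{2} = 9702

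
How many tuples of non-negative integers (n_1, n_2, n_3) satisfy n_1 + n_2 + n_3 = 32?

Stars and bars with 32 stars and 2 bars:
C(32+3-1, 3-1) = C(34,2).

Final answer: C(34,2) = 561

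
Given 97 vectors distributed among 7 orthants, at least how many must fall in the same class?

By pigeonhole with 97 objects and 7 categories: ceiling(97/7).

Final answer: 14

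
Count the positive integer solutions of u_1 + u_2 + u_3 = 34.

Substitute u'_i = u_i - 1 (so u'_i >= 0). Then sum u'_i = 34 - 3 = 31.
Stars and bars: C(31+3-1, 3-1) = C(33,2).

Final answer: C(33,2) = 528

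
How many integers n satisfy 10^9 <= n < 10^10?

The leading digit cannot be 0 (9 options); the other 9 digits can be anything (10 options each).
Total: 9 x 10^9.

Final answer: 9000000000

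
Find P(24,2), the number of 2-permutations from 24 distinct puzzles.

P(24,2) = 24!/(24-2)! = 24!/22!.

Final answer: P(24,2) = 552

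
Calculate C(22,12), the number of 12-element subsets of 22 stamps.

C(22,12) = 22!/(12! x 10!).

Final answer: \binom{22}{12} = 646646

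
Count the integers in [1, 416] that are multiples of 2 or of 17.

Multiples of 2: 208. Multiples of 17: 24. Of both (lcm=34): 12.
By inclusion-exclusion: 208 + 24 - 12.

Final answer: 220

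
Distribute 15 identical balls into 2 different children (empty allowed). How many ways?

Stars and bars: C(n+k-1, k-1) = C(16,1).

Final answer: C(16,1) = 16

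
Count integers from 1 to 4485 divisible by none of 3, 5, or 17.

|div by 3|=1495, |div by 5|=897, |div by 17|=263.
|div by 3&5|=299, |div by 3&17|=87, |div by 5&17|=52, |div by all|=17.
By inclusion-exclusion, divisible by at least one: 1495+897+263-299-87-52+17 = 2234.
Not divisible by any: 4485 - 2234.

Final answer: 2251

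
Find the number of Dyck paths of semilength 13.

Total monotonic paths to (13,13): C(26,13) = 10400600.
By the reflection principle, paths that go above the diagonal number C(26,14) = 9657700.
Valid Dyck paths: 10400600 - 9657700.
(Equivalently, C_{13} = C(26,13)/14 = 10400600/14.)

Final answer: C_{13} = 742900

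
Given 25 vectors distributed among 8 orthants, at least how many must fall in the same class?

By pigeonhole with 25 objects and 8 categories: ceiling(25/8).

Final answer: 4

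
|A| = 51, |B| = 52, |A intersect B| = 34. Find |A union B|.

|A union B| = |A| + |B| - |A intersect B| = 51 + 52 - 34.

Final answer: 69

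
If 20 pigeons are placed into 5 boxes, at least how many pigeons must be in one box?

By the pigeonhole principle: ceiling(20/5).

Final answer: 4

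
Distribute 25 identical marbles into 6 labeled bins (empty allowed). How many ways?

Stars and bars: C(n+k-1, k-1) = C(30,5).

Final answer: C(30,5) = 142506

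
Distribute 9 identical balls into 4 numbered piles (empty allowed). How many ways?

Stars and bars: C(n+k-1, k-1) = C(12,3).

Final answer: C(12,3) = 220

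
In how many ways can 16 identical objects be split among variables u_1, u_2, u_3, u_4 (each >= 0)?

Stars and bars with 16 stars and 3 bars:
C(16+4-1, 4-1) = C(19,3).

Final answer: C(19,3) = 969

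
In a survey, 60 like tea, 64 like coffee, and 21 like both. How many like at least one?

|A union B| = |A| + |B| - |A intersect B| = 60 + 64 - 21.

Final answer: 103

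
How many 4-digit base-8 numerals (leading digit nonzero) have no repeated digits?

The leading digit has 7 choices (anything but zero); the next has 7 (anything but the first), then 6, and so on, one fewer each time.
Total: 7 x 7 x 6 x 5.

Final answer: 1470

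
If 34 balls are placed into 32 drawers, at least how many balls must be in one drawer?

By the pigeonhole principle: ceiling(34/32).

Final answer: 2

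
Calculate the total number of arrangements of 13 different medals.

The number of ways to arrange 13 distinct objects is 13!.

Final answer: 13! = 6227020800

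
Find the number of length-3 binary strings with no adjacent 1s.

A valid string ends in 0 (append to any length-(n-1) valid string) or in 01 (append to any length-(n-2) valid string), so a(n) = a(n-1) + a(n-2) with a(1)=2, a(2)=3.
Building up term by term: a(1)=2, a(2)=3, a(3)=5.

Final answer: 5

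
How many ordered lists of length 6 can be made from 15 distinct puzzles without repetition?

P(15,6) = 15!/(15-6)! = 15!/9!.

Final answer: P(15,6) = 3603600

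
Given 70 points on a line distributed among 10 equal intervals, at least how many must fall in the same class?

By pigeonhole with 70 objects and 10 categories: ceiling(70/10).

Final answer: 7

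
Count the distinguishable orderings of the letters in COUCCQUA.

Letters (A:1, C:3, O:1, Q:1, U:2). Total letters: 8.
Permutations = 8!/(3! x 2!).

Final answer: 3360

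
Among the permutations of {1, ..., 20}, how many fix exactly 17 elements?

Choose which 17 elements are fixed: C(20,17) = 1140.
Derange the remaining 3 using D(j) = (j-1)(D(j-1) + D(j-2)), D(0)=1, D(1)=0: D(2)=1, D(3)=2.
Total: 1140 x 2.

Final answer: C(20,17) D(3) = 2280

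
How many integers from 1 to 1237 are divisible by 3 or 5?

Multiples of 3: 412. Multiples of 5: 247. Of both (lcm=15): 82.
By inclusion-exclusion: 412 + 247 - 82.

Final answer: 577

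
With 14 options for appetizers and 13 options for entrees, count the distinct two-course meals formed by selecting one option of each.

By the multiplication principle: 14 x 13.

Final answer: 182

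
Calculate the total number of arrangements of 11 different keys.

The number of ways to arrange 11 distinct objects is 11!.

Final answer: 11! = 39916800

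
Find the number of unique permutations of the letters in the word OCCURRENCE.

Letters (C:3, E:2, N:1, O:1, R:2, U:1). Total letters: 10.
Permutations = 10!/(3! x 2! x 2!).

Final answer: 151200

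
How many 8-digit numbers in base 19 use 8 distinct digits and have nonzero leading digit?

The leading digit has 18 choices (anything but zero); the next has 18 (anything but the first), then 17, and so on, one fewer each time.
Total: 18 x 18 x 17 x 16 x 15 x 14 x 13 x 12.

Final answer: 2887073280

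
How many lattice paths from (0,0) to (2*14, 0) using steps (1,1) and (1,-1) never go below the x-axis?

Total monotonic paths to (14,14): C(28,14) = 40116600.
A path is bad iff it touches y = x + 1; reflecting its initial segment maps bad paths bijectively onto all paths to (13,15), of which there are C(28,15) = 37442160.
Valid Dyck paths: 40116600 - 37442160.
(These counts are the Catalan numbers.)

Final answer: C_{14} = 2674440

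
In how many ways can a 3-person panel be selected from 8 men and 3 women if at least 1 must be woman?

Sum over valid woman counts:
C(3,1)C(8,2) = 84
C(3,2)C(8,1) = 24
C(3,3)C(8,0) = 1
Total: 84 + 24 + 1.

Final answer: 109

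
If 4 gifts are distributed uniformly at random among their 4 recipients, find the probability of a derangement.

Use the recurrence D(n) = (n-1)(D(n-1) + D(n-2)) with D(0)=1, D(1)=0.
Building up: D(2)=1, D(3)=2, D(4)=9.
Total arrangements: 4! = 24.
Probability = D(4)/4! = 3/8.

Final answer: D(4)/4! = 9/24 = 0.375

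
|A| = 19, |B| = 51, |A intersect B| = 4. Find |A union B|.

|A union B| = |A| + |B| - |A intersect B| = 19 + 51 - 4.

Final answer: 66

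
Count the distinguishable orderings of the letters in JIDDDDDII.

Letters (D:5, I:3, J:1). Total letters: 9.
Permutations = 9!/(5! x 3!).

Final answer: 504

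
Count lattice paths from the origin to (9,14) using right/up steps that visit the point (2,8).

Paths (0,0)->(2,8): C(10,8) = 45.
Paths (2,8)->(9,14): C(13,6) = 1716.
By multiplication principle: 45 x 1716.

Final answer: 77220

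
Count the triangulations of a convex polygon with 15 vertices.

The structures are counted by the Catalan number C_n. Here n = 15 - 2 = 13.
C_n = C(2n,n) - C(2n,n+1), so C_{13} = C(26,13) - C(26,14) = 10400600 - 9657700.

Final answer: C_{13} = 742900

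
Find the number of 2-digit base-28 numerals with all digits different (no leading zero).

The leading digit has 27 choices (anything but zero); the next has 27 (anything but the first), then 26, and so on, one fewer each time.
Total: 27 x 27.

Final answer: 729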